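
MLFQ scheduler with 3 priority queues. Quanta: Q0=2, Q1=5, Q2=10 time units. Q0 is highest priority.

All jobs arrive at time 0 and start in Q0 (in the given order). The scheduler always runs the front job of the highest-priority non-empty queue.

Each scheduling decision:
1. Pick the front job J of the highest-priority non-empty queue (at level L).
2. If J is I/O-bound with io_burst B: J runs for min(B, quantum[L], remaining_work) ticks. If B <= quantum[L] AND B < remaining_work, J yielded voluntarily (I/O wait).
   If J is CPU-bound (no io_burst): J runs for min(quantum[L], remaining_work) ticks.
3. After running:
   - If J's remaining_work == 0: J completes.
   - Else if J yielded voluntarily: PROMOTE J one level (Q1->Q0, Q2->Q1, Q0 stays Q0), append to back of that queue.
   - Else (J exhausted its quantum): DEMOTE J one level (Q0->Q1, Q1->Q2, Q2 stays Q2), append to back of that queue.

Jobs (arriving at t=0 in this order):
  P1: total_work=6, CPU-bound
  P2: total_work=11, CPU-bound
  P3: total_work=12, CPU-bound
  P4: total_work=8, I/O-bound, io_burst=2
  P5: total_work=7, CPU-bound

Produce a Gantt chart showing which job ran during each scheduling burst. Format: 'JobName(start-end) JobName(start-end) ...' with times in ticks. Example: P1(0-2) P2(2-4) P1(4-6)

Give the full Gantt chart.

Answer: P1(0-2) P2(2-4) P3(4-6) P4(6-8) P5(8-10) P4(10-12) P4(12-14) P4(14-16) P1(16-20) P2(20-25) P3(25-30) P5(30-35) P2(35-39) P3(39-44)

Derivation:
t=0-2: P1@Q0 runs 2, rem=4, quantum used, demote→Q1. Q0=[P2,P3,P4,P5] Q1=[P1] Q2=[]
t=2-4: P2@Q0 runs 2, rem=9, quantum used, demote→Q1. Q0=[P3,P4,P5] Q1=[P1,P2] Q2=[]
t=4-6: P3@Q0 runs 2, rem=10, quantum used, demote→Q1. Q0=[P4,P5] Q1=[P1,P2,P3] Q2=[]
t=6-8: P4@Q0 runs 2, rem=6, I/O yield, promote→Q0. Q0=[P5,P4] Q1=[P1,P2,P3] Q2=[]
t=8-10: P5@Q0 runs 2, rem=5, quantum used, demote→Q1. Q0=[P4] Q1=[P1,P2,P3,P5] Q2=[]
t=10-12: P4@Q0 runs 2, rem=4, I/O yield, promote→Q0. Q0=[P4] Q1=[P1,P2,P3,P5] Q2=[]
t=12-14: P4@Q0 runs 2, rem=2, I/O yield, promote→Q0. Q0=[P4] Q1=[P1,P2,P3,P5] Q2=[]
t=14-16: P4@Q0 runs 2, rem=0, completes. Q0=[] Q1=[P1,P2,P3,P5] Q2=[]
t=16-20: P1@Q1 runs 4, rem=0, completes. Q0=[] Q1=[P2,P3,P5] Q2=[]
t=20-25: P2@Q1 runs 5, rem=4, quantum used, demote→Q2. Q0=[] Q1=[P3,P5] Q2=[P2]
t=25-30: P3@Q1 runs 5, rem=5, quantum used, demote→Q2. Q0=[] Q1=[P5] Q2=[P2,P3]
t=30-35: P5@Q1 runs 5, rem=0, completes. Q0=[] Q1=[] Q2=[P2,P3]
t=35-39: P2@Q2 runs 4, rem=0, completes. Q0=[] Q1=[] Q2=[P3]
t=39-44: P3@Q2 runs 5, rem=0, completes. Q0=[] Q1=[] Q2=[]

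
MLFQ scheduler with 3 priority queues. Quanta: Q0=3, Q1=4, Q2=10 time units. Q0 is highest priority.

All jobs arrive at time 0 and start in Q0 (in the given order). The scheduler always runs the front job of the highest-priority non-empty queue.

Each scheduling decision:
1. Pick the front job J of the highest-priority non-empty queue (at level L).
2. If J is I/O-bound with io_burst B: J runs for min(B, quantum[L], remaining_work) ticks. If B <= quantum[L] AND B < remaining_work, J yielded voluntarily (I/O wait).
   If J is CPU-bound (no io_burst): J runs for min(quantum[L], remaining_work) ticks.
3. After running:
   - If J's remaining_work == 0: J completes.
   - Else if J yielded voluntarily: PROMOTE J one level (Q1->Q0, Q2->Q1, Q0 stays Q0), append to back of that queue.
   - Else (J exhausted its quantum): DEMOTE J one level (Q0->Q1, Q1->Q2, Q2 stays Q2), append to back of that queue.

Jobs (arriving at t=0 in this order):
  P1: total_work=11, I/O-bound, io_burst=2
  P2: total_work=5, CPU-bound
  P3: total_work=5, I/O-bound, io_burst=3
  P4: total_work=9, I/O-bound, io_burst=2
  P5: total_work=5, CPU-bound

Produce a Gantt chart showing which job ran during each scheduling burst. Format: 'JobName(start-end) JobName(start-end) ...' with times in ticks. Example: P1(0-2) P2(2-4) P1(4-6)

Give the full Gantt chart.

t=0-2: P1@Q0 runs 2, rem=9, I/O yield, promote→Q0. Q0=[P2,P3,P4,P5,P1] Q1=[] Q2=[]
t=2-5: P2@Q0 runs 3, rem=2, quantum used, demote→Q1. Q0=[P3,P4,P5,P1] Q1=[P2] Q2=[]
t=5-8: P3@Q0 runs 3, rem=2, I/O yield, promote→Q0. Q0=[P4,P5,P1,P3] Q1=[P2] Q2=[]
t=8-10: P4@Q0 runs 2, rem=7, I/O yield, promote→Q0. Q0=[P5,P1,P3,P4] Q1=[P2] Q2=[]
t=10-13: P5@Q0 runs 3, rem=2, quantum used, demote→Q1. Q0=[P1,P3,P4] Q1=[P2,P5] Q2=[]
t=13-15: P1@Q0 runs 2, rem=7, I/O yield, promote→Q0. Q0=[P3,P4,P1] Q1=[P2,P5] Q2=[]
t=15-17: P3@Q0 runs 2, rem=0, completes. Q0=[P4,P1] Q1=[P2,P5] Q2=[]
t=17-19: P4@Q0 runs 2, rem=5, I/O yield, promote→Q0. Q0=[P1,P4] Q1=[P2,P5] Q2=[]
t=19-21: P1@Q0 runs 2, rem=5, I/O yield, promote→Q0. Q0=[P4,P1] Q1=[P2,P5] Q2=[]
t=21-23: P4@Q0 runs 2, rem=3, I/O yield, promote→Q0. Q0=[P1,P4] Q1=[P2,P5] Q2=[]
t=23-25: P1@Q0 runs 2, rem=3, I/O yield, promote→Q0. Q0=[P4,P1] Q1=[P2,P5] Q2=[]
t=25-27: P4@Q0 runs 2, rem=1, I/O yield, promote→Q0. Q0=[P1,P4] Q1=[P2,P5] Q2=[]
t=27-29: P1@Q0 runs 2, rem=1, I/O yield, promote→Q0. Q0=[P4,P1] Q1=[P2,P5] Q2=[]
t=29-30: P4@Q0 runs 1, rem=0, completes. Q0=[P1] Q1=[P2,P5] Q2=[]
t=30-31: P1@Q0 runs 1, rem=0, completes. Q0=[] Q1=[P2,P5] Q2=[]
t=31-33: P2@Q1 runs 2, rem=0, completes. Q0=[] Q1=[P5] Q2=[]
t=33-35: P5@Q1 runs 2, rem=0, completes. Q0=[] Q1=[] Q2=[]

Answer: P1(0-2) P2(2-5) P3(5-8) P4(8-10) P5(10-13) P1(13-15) P3(15-17) P4(17-19) P1(19-21) P4(21-23) P1(23-25) P4(25-27) P1(27-29) P4(29-30) P1(30-31) P2(31-33) P5(33-35)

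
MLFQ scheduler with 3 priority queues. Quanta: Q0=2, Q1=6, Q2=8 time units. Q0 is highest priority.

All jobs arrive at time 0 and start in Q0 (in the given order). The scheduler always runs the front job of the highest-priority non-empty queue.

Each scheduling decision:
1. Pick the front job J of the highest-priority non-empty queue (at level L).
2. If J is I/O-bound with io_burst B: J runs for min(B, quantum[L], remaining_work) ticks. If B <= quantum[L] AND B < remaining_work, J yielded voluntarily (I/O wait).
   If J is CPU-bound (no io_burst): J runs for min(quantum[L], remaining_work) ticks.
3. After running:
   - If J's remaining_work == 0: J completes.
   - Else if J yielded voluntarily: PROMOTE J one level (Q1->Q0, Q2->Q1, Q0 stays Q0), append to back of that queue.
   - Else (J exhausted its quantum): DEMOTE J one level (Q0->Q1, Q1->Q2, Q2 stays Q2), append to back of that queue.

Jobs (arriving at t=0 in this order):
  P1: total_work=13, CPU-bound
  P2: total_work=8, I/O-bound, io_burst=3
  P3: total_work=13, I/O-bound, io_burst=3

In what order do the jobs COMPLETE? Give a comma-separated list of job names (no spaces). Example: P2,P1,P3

Answer: P2,P3,P1

Derivation:
t=0-2: P1@Q0 runs 2, rem=11, quantum used, demote→Q1. Q0=[P2,P3] Q1=[P1] Q2=[]
t=2-4: P2@Q0 runs 2, rem=6, quantum used, demote→Q1. Q0=[P3] Q1=[P1,P2] Q2=[]
t=4-6: P3@Q0 runs 2, rem=11, quantum used, demote→Q1. Q0=[] Q1=[P1,P2,P3] Q2=[]
t=6-12: P1@Q1 runs 6, rem=5, quantum used, demote→Q2. Q0=[] Q1=[P2,P3] Q2=[P1]
t=12-15: P2@Q1 runs 3, rem=3, I/O yield, promote→Q0. Q0=[P2] Q1=[P3] Q2=[P1]
t=15-17: P2@Q0 runs 2, rem=1, quantum used, demote→Q1. Q0=[] Q1=[P3,P2] Q2=[P1]
t=17-20: P3@Q1 runs 3, rem=8, I/O yield, promote→Q0. Q0=[P3] Q1=[P2] Q2=[P1]
t=20-22: P3@Q0 runs 2, rem=6, quantum used, demote→Q1. Q0=[] Q1=[P2,P3] Q2=[P1]
t=22-23: P2@Q1 runs 1, rem=0, completes. Q0=[] Q1=[P3] Q2=[P1]
t=23-26: P3@Q1 runs 3, rem=3, I/O yield, promote→Q0. Q0=[P3] Q1=[] Q2=[P1]
t=26-28: P3@Q0 runs 2, rem=1, quantum used, demote→Q1. Q0=[] Q1=[P3] Q2=[P1]
t=28-29: P3@Q1 runs 1, rem=0, completes. Q0=[] Q1=[] Q2=[P1]
t=29-34: P1@Q2 runs 5, rem=0, completes. Q0=[] Q1=[] Q2=[]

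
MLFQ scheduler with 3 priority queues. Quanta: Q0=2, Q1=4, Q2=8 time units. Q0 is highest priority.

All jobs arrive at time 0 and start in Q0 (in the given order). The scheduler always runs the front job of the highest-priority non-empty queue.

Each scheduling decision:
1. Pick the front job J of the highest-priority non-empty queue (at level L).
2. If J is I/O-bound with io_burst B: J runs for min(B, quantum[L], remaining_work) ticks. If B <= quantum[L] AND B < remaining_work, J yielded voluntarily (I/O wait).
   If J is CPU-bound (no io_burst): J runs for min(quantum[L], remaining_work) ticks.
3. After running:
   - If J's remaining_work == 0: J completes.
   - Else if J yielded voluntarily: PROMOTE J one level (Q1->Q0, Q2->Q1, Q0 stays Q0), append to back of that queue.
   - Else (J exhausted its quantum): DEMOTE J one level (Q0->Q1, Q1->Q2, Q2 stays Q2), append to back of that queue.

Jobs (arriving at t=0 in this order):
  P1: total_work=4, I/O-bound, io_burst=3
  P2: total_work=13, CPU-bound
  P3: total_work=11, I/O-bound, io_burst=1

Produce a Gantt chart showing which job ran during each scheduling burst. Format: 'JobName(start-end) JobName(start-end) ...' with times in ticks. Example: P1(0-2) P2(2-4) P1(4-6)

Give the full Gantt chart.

Answer: P1(0-2) P2(2-4) P3(4-5) P3(5-6) P3(6-7) P3(7-8) P3(8-9) P3(9-10) P3(10-11) P3(11-12) P3(12-13) P3(13-14) P3(14-15) P1(15-17) P2(17-21) P2(21-28)

Derivation:
t=0-2: P1@Q0 runs 2, rem=2, quantum used, demote→Q1. Q0=[P2,P3] Q1=[P1] Q2=[]
t=2-4: P2@Q0 runs 2, rem=11, quantum used, demote→Q1. Q0=[P3] Q1=[P1,P2] Q2=[]
t=4-5: P3@Q0 runs 1, rem=10, I/O yield, promote→Q0. Q0=[P3] Q1=[P1,P2] Q2=[]
t=5-6: P3@Q0 runs 1, rem=9, I/O yield, promote→Q0. Q0=[P3] Q1=[P1,P2] Q2=[]
t=6-7: P3@Q0 runs 1, rem=8, I/O yield, promote→Q0. Q0=[P3] Q1=[P1,P2] Q2=[]
t=7-8: P3@Q0 runs 1, rem=7, I/O yield, promote→Q0. Q0=[P3] Q1=[P1,P2] Q2=[]
t=8-9: P3@Q0 runs 1, rem=6, I/O yield, promote→Q0. Q0=[P3] Q1=[P1,P2] Q2=[]
t=9-10: P3@Q0 runs 1, rem=5, I/O yield, promote→Q0. Q0=[P3] Q1=[P1,P2] Q2=[]
t=10-11: P3@Q0 runs 1, rem=4, I/O yield, promote→Q0. Q0=[P3] Q1=[P1,P2] Q2=[]
t=11-12: P3@Q0 runs 1, rem=3, I/O yield, promote→Q0. Q0=[P3] Q1=[P1,P2] Q2=[]
t=12-13: P3@Q0 runs 1, rem=2, I/O yield, promote→Q0. Q0=[P3] Q1=[P1,P2] Q2=[]
t=13-14: P3@Q0 runs 1, rem=1, I/O yield, promote→Q0. Q0=[P3] Q1=[P1,P2] Q2=[]
t=14-15: P3@Q0 runs 1, rem=0, completes. Q0=[] Q1=[P1,P2] Q2=[]
t=15-17: P1@Q1 runs 2, rem=0, completes. Q0=[] Q1=[P2] Q2=[]
t=17-21: P2@Q1 runs 4, rem=7, quantum used, demote→Q2. Q0=[] Q1=[] Q2=[P2]
t=21-28: P2@Q2 runs 7, rem=0, completes. Q0=[] Q1=[] Q2=[]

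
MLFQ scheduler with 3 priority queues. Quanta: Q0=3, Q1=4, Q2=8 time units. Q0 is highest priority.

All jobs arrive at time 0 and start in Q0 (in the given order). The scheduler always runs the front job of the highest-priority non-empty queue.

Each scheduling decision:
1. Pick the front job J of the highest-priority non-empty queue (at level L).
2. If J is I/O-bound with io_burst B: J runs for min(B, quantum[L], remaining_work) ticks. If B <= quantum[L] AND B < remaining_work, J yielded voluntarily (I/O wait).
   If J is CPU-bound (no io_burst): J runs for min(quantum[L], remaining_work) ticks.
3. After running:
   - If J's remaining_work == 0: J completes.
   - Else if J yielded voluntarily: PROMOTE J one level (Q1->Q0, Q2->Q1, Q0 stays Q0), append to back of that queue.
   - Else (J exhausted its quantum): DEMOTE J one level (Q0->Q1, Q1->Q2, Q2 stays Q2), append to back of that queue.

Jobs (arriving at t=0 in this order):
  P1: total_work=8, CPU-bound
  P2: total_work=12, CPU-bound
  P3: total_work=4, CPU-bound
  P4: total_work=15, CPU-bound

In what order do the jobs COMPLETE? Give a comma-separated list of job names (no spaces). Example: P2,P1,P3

t=0-3: P1@Q0 runs 3, rem=5, quantum used, demote→Q1. Q0=[P2,P3,P4] Q1=[P1] Q2=[]
t=3-6: P2@Q0 runs 3, rem=9, quantum used, demote→Q1. Q0=[P3,P4] Q1=[P1,P2] Q2=[]
t=6-9: P3@Q0 runs 3, rem=1, quantum used, demote→Q1. Q0=[P4] Q1=[P1,P2,P3] Q2=[]
t=9-12: P4@Q0 runs 3, rem=12, quantum used, demote→Q1. Q0=[] Q1=[P1,P2,P3,P4] Q2=[]
t=12-16: P1@Q1 runs 4, rem=1, quantum used, demote→Q2. Q0=[] Q1=[P2,P3,P4] Q2=[P1]
t=16-20: P2@Q1 runs 4, rem=5, quantum used, demote→Q2. Q0=[] Q1=[P3,P4] Q2=[P1,P2]
t=20-21: P3@Q1 runs 1, rem=0, completes. Q0=[] Q1=[P4] Q2=[P1,P2]
t=21-25: P4@Q1 runs 4, rem=8, quantum used, demote→Q2. Q0=[] Q1=[] Q2=[P1,P2,P4]
t=25-26: P1@Q2 runs 1, rem=0, completes. Q0=[] Q1=[] Q2=[P2,P4]
t=26-31: P2@Q2 runs 5, rem=0, completes. Q0=[] Q1=[] Q2=[P4]
t=31-39: P4@Q2 runs 8, rem=0, completes. Q0=[] Q1=[] Q2=[]

Answer: P3,P1,P2,P4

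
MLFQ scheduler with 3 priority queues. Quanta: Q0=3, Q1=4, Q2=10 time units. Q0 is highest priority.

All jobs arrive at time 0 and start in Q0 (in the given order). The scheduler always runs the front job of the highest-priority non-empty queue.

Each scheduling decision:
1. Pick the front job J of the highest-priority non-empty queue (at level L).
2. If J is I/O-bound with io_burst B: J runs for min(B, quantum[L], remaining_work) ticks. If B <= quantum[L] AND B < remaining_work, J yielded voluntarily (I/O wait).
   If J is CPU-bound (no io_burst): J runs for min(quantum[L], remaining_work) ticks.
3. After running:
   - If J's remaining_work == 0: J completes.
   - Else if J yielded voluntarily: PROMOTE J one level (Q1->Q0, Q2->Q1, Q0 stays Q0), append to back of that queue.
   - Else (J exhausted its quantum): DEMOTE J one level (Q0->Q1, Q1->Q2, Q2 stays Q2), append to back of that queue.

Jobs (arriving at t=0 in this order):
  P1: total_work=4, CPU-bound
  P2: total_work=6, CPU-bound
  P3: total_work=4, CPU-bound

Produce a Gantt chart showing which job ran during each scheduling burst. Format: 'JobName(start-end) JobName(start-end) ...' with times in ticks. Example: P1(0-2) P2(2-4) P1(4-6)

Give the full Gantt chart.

t=0-3: P1@Q0 runs 3, rem=1, quantum used, demote→Q1. Q0=[P2,P3] Q1=[P1] Q2=[]
t=3-6: P2@Q0 runs 3, rem=3, quantum used, demote→Q1. Q0=[P3] Q1=[P1,P2] Q2=[]
t=6-9: P3@Q0 runs 3, rem=1, quantum used, demote→Q1. Q0=[] Q1=[P1,P2,P3] Q2=[]
t=9-10: P1@Q1 runs 1, rem=0, completes. Q0=[] Q1=[P2,P3] Q2=[]
t=10-13: P2@Q1 runs 3, rem=0, completes. Q0=[] Q1=[P3] Q2=[]
t=13-14: P3@Q1 runs 1, rem=0, completes. Q0=[] Q1=[] Q2=[]

Answer: P1(0-3) P2(3-6) P3(6-9) P1(9-10) P2(10-13) P3(13-14)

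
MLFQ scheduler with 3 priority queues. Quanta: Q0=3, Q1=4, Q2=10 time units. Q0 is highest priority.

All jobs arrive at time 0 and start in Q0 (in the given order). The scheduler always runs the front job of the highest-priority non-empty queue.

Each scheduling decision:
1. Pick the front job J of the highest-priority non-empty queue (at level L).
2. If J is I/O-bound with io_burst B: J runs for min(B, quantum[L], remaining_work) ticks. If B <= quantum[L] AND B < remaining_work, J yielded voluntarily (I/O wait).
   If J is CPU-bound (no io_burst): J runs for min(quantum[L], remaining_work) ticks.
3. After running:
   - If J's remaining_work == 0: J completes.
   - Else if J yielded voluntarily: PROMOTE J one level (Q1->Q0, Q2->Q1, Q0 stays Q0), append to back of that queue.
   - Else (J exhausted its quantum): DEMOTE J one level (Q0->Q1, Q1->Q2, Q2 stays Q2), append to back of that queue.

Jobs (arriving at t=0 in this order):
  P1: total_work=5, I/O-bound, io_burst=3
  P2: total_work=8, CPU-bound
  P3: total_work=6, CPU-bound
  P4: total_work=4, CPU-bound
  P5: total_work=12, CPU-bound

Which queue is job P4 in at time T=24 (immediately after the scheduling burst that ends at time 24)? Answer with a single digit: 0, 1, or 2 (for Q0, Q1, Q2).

t=0-3: P1@Q0 runs 3, rem=2, I/O yield, promote→Q0. Q0=[P2,P3,P4,P5,P1] Q1=[] Q2=[]
t=3-6: P2@Q0 runs 3, rem=5, quantum used, demote→Q1. Q0=[P3,P4,P5,P1] Q1=[P2] Q2=[]
t=6-9: P3@Q0 runs 3, rem=3, quantum used, demote→Q1. Q0=[P4,P5,P1] Q1=[P2,P3] Q2=[]
t=9-12: P4@Q0 runs 3, rem=1, quantum used, demote→Q1. Q0=[P5,P1] Q1=[P2,P3,P4] Q2=[]
t=12-15: P5@Q0 runs 3, rem=9, quantum used, demote→Q1. Q0=[P1] Q1=[P2,P3,P4,P5] Q2=[]
t=15-17: P1@Q0 runs 2, rem=0, completes. Q0=[] Q1=[P2,P3,P4,P5] Q2=[]
t=17-21: P2@Q1 runs 4, rem=1, quantum used, demote→Q2. Q0=[] Q1=[P3,P4,P5] Q2=[P2]
t=21-24: P3@Q1 runs 3, rem=0, completes. Q0=[] Q1=[P4,P5] Q2=[P2]
t=24-25: P4@Q1 runs 1, rem=0, completes. Q0=[] Q1=[P5] Q2=[P2]
t=25-29: P5@Q1 runs 4, rem=5, quantum used, demote→Q2. Q0=[] Q1=[] Q2=[P2,P5]
t=29-30: P2@Q2 runs 1, rem=0, completes. Q0=[] Q1=[] Q2=[P5]
t=30-35: P5@Q2 runs 5, rem=0, completes. Q0=[] Q1=[] Q2=[]

Answer: 1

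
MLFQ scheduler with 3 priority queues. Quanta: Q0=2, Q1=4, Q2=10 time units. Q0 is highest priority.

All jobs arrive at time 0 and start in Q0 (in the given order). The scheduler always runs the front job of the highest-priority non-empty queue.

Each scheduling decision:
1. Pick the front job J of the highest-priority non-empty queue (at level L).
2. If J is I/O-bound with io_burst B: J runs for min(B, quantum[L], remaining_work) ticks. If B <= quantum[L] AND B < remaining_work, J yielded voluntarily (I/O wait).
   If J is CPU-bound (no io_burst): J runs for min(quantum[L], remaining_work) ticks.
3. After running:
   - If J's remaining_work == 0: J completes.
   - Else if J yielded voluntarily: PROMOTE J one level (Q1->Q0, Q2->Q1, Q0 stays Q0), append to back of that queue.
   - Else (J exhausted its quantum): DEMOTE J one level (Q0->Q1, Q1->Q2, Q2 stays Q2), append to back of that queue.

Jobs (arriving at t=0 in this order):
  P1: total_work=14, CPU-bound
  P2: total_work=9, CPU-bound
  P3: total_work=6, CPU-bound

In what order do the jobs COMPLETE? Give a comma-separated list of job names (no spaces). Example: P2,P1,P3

t=0-2: P1@Q0 runs 2, rem=12, quantum used, demote→Q1. Q0=[P2,P3] Q1=[P1] Q2=[]
t=2-4: P2@Q0 runs 2, rem=7, quantum used, demote→Q1. Q0=[P3] Q1=[P1,P2] Q2=[]
t=4-6: P3@Q0 runs 2, rem=4, quantum used, demote→Q1. Q0=[] Q1=[P1,P2,P3] Q2=[]
t=6-10: P1@Q1 runs 4, rem=8, quantum used, demote→Q2. Q0=[] Q1=[P2,P3] Q2=[P1]
t=10-14: P2@Q1 runs 4, rem=3, quantum used, demote→Q2. Q0=[] Q1=[P3] Q2=[P1,P2]
t=14-18: P3@Q1 runs 4, rem=0, completes. Q0=[] Q1=[] Q2=[P1,P2]
t=18-26: P1@Q2 runs 8, rem=0, completes. Q0=[] Q1=[] Q2=[P2]
t=26-29: P2@Q2 runs 3, rem=0, completes. Q0=[] Q1=[] Q2=[]

Answer: P3,P1,P2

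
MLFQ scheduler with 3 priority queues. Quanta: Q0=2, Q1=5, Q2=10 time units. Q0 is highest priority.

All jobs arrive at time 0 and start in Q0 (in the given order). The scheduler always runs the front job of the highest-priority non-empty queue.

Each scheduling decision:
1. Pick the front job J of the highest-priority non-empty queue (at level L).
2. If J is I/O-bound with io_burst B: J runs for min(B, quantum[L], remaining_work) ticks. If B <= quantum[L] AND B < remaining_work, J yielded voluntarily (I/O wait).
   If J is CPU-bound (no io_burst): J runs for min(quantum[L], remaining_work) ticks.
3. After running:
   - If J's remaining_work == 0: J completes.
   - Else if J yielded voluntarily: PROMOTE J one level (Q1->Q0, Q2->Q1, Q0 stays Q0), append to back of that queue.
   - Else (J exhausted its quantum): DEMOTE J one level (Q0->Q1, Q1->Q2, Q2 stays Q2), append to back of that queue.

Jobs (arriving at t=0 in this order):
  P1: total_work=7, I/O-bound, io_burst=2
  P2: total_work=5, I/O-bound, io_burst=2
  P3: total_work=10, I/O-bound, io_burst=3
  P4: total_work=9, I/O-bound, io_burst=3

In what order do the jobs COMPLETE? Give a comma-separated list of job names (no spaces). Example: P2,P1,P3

t=0-2: P1@Q0 runs 2, rem=5, I/O yield, promote→Q0. Q0=[P2,P3,P4,P1] Q1=[] Q2=[]
t=2-4: P2@Q0 runs 2, rem=3, I/O yield, promote→Q0. Q0=[P3,P4,P1,P2] Q1=[] Q2=[]
t=4-6: P3@Q0 runs 2, rem=8, quantum used, demote→Q1. Q0=[P4,P1,P2] Q1=[P3] Q2=[]
t=6-8: P4@Q0 runs 2, rem=7, quantum used, demote→Q1. Q0=[P1,P2] Q1=[P3,P4] Q2=[]
t=8-10: P1@Q0 runs 2, rem=3, I/O yield, promote→Q0. Q0=[P2,P1] Q1=[P3,P4] Q2=[]
t=10-12: P2@Q0 runs 2, rem=1, I/O yield, promote→Q0. Q0=[P1,P2] Q1=[P3,P4] Q2=[]
t=12-14: P1@Q0 runs 2, rem=1, I/O yield, promote→Q0. Q0=[P2,P1] Q1=[P3,P4] Q2=[]
t=14-15: P2@Q0 runs 1, rem=0, completes. Q0=[P1] Q1=[P3,P4] Q2=[]
t=15-16: P1@Q0 runs 1, rem=0, completes. Q0=[] Q1=[P3,P4] Q2=[]
t=16-19: P3@Q1 runs 3, rem=5, I/O yield, promote→Q0. Q0=[P3] Q1=[P4] Q2=[]
t=19-21: P3@Q0 runs 2, rem=3, quantum used, demote→Q1. Q0=[] Q1=[P4,P3] Q2=[]
t=21-24: P4@Q1 runs 3, rem=4, I/O yield, promote→Q0. Q0=[P4] Q1=[P3] Q2=[]
t=24-26: P4@Q0 runs 2, rem=2, quantum used, demote→Q1. Q0=[] Q1=[P3,P4] Q2=[]
t=26-29: P3@Q1 runs 3, rem=0, completes. Q0=[] Q1=[P4] Q2=[]
t=29-31: P4@Q1 runs 2, rem=0, completes. Q0=[] Q1=[] Q2=[]

Answer: P2,P1,P3,P4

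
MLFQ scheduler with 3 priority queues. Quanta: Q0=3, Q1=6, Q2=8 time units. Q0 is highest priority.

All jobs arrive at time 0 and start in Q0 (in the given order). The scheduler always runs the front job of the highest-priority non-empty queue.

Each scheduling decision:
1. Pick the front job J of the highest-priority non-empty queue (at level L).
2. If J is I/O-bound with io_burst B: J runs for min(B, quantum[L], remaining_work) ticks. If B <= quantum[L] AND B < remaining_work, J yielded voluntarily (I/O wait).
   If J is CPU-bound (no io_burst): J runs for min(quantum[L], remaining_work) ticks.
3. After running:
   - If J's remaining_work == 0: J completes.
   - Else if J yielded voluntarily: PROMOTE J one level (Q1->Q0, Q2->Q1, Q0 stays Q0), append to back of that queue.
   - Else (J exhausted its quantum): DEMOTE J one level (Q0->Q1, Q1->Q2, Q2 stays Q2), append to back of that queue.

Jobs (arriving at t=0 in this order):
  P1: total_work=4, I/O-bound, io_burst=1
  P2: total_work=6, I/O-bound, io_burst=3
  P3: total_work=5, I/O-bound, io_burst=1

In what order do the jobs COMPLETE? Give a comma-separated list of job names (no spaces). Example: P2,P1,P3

t=0-1: P1@Q0 runs 1, rem=3, I/O yield, promote→Q0. Q0=[P2,P3,P1] Q1=[] Q2=[]
t=1-4: P2@Q0 runs 3, rem=3, I/O yield, promote→Q0. Q0=[P3,P1,P2] Q1=[] Q2=[]
t=4-5: P3@Q0 runs 1, rem=4, I/O yield, promote→Q0. Q0=[P1,P2,P3] Q1=[] Q2=[]
t=5-6: P1@Q0 runs 1, rem=2, I/O yield, promote→Q0. Q0=[P2,P3,P1] Q1=[] Q2=[]
t=6-9: P2@Q0 runs 3, rem=0, completes. Q0=[P3,P1] Q1=[] Q2=[]
t=9-10: P3@Q0 runs 1, rem=3, I/O yield, promote→Q0. Q0=[P1,P3] Q1=[] Q2=[]
t=10-11: P1@Q0 runs 1, rem=1, I/O yield, promote→Q0. Q0=[P3,P1] Q1=[] Q2=[]
t=11-12: P3@Q0 runs 1, rem=2, I/O yield, promote→Q0. Q0=[P1,P3] Q1=[] Q2=[]
t=12-13: P1@Q0 runs 1, rem=0, completes. Q0=[P3] Q1=[] Q2=[]
t=13-14: P3@Q0 runs 1, rem=1, I/O yield, promote→Q0. Q0=[P3] Q1=[] Q2=[]
t=14-15: P3@Q0 runs 1, rem=0, completes. Q0=[] Q1=[] Q2=[]

Answer: P2,P1,P3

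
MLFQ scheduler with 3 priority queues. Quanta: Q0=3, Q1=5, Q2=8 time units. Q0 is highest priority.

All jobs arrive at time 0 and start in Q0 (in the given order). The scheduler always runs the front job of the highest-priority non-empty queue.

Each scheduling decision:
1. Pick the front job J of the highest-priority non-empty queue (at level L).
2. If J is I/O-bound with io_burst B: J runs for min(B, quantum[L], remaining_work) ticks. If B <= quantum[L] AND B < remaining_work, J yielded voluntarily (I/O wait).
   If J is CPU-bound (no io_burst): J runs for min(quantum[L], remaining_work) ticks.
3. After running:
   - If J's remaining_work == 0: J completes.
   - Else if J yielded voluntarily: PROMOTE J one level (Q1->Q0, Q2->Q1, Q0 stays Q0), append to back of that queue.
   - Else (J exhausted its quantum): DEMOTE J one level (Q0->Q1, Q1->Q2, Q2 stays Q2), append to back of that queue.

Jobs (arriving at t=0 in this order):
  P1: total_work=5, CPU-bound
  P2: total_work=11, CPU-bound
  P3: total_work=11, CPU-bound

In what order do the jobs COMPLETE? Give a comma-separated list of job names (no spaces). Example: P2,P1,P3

t=0-3: P1@Q0 runs 3, rem=2, quantum used, demote→Q1. Q0=[P2,P3] Q1=[P1] Q2=[]
t=3-6: P2@Q0 runs 3, rem=8, quantum used, demote→Q1. Q0=[P3] Q1=[P1,P2] Q2=[]
t=6-9: P3@Q0 runs 3, rem=8, quantum used, demote→Q1. Q0=[] Q1=[P1,P2,P3] Q2=[]
t=9-11: P1@Q1 runs 2, rem=0, completes. Q0=[] Q1=[P2,P3] Q2=[]
t=11-16: P2@Q1 runs 5, rem=3, quantum used, demote→Q2. Q0=[] Q1=[P3] Q2=[P2]
t=16-21: P3@Q1 runs 5, rem=3, quantum used, demote→Q2. Q0=[] Q1=[] Q2=[P2,P3]
t=21-24: P2@Q2 runs 3, rem=0, completes. Q0=[] Q1=[] Q2=[P3]
t=24-27: P3@Q2 runs 3, rem=0, completes. Q0=[] Q1=[] Q2=[]

Answer: P1,P2,P3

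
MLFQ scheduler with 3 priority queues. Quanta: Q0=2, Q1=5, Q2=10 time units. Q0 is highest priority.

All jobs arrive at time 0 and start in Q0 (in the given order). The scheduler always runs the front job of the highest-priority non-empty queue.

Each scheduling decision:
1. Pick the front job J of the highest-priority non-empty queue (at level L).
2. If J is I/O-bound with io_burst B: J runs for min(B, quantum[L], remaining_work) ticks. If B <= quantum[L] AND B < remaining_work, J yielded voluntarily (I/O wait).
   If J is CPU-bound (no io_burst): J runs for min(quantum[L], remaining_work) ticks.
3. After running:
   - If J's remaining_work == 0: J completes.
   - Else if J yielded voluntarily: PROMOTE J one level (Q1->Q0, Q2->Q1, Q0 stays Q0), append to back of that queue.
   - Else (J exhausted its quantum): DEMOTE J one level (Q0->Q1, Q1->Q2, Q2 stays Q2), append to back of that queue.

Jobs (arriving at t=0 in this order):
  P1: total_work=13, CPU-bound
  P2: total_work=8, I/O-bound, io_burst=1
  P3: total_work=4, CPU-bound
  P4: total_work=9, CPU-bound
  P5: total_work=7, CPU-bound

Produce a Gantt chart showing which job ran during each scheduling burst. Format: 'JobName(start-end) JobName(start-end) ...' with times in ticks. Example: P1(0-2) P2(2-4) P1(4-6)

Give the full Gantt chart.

t=0-2: P1@Q0 runs 2, rem=11, quantum used, demote→Q1. Q0=[P2,P3,P4,P5] Q1=[P1] Q2=[]
t=2-3: P2@Q0 runs 1, rem=7, I/O yield, promote→Q0. Q0=[P3,P4,P5,P2] Q1=[P1] Q2=[]
t=3-5: P3@Q0 runs 2, rem=2, quantum used, demote→Q1. Q0=[P4,P5,P2] Q1=[P1,P3] Q2=[]
t=5-7: P4@Q0 runs 2, rem=7, quantum used, demote→Q1. Q0=[P5,P2] Q1=[P1,P3,P4] Q2=[]
t=7-9: P5@Q0 runs 2, rem=5, quantum used, demote→Q1. Q0=[P2] Q1=[P1,P3,P4,P5] Q2=[]
t=9-10: P2@Q0 runs 1, rem=6, I/O yield, promote→Q0. Q0=[P2] Q1=[P1,P3,P4,P5] Q2=[]
t=10-11: P2@Q0 runs 1, rem=5, I/O yield, promote→Q0. Q0=[P2] Q1=[P1,P3,P4,P5] Q2=[]
t=11-12: P2@Q0 runs 1, rem=4, I/O yield, promote→Q0. Q0=[P2] Q1=[P1,P3,P4,P5] Q2=[]
t=12-13: P2@Q0 runs 1, rem=3, I/O yield, promote→Q0. Q0=[P2] Q1=[P1,P3,P4,P5] Q2=[]
t=13-14: P2@Q0 runs 1, rem=2, I/O yield, promote→Q0. Q0=[P2] Q1=[P1,P3,P4,P5] Q2=[]
t=14-15: P2@Q0 runs 1, rem=1, I/O yield, promote→Q0. Q0=[P2] Q1=[P1,P3,P4,P5] Q2=[]
t=15-16: P2@Q0 runs 1, rem=0, completes. Q0=[] Q1=[P1,P3,P4,P5] Q2=[]
t=16-21: P1@Q1 runs 5, rem=6, quantum used, demote→Q2. Q0=[] Q1=[P3,P4,P5] Q2=[P1]
t=21-23: P3@Q1 runs 2, rem=0, completes. Q0=[] Q1=[P4,P5] Q2=[P1]
t=23-28: P4@Q1 runs 5, rem=2, quantum used, demote→Q2. Q0=[] Q1=[P5] Q2=[P1,P4]
t=28-33: P5@Q1 runs 5, rem=0, completes. Q0=[] Q1=[] Q2=[P1,P4]
t=33-39: P1@Q2 runs 6, rem=0, completes. Q0=[] Q1=[] Q2=[P4]
t=39-41: P4@Q2 runs 2, rem=0, completes. Q0=[] Q1=[] Q2=[]

Answer: P1(0-2) P2(2-3) P3(3-5) P4(5-7) P5(7-9) P2(9-10) P2(10-11) P2(11-12) P2(12-13) P2(13-14) P2(14-15) P2(15-16) P1(16-21) P3(21-23) P4(23-28) P5(28-33) P1(33-39) P4(39-41)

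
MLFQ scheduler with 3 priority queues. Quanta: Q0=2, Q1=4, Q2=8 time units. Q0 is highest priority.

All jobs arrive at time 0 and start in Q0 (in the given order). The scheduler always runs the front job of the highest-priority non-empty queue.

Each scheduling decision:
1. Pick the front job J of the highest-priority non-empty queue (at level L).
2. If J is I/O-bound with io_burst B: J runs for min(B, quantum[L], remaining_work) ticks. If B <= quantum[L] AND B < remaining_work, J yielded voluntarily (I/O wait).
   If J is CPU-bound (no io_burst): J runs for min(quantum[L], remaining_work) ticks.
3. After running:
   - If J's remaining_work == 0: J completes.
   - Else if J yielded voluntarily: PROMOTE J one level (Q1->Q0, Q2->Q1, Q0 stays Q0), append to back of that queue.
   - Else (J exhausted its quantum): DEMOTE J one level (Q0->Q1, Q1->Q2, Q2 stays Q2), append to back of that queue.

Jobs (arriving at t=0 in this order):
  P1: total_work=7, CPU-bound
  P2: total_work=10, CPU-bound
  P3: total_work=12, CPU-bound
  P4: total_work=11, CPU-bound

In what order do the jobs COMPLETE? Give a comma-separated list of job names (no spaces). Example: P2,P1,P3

t=0-2: P1@Q0 runs 2, rem=5, quantum used, demote→Q1. Q0=[P2,P3,P4] Q1=[P1] Q2=[]
t=2-4: P2@Q0 runs 2, rem=8, quantum used, demote→Q1. Q0=[P3,P4] Q1=[P1,P2] Q2=[]
t=4-6: P3@Q0 runs 2, rem=10, quantum used, demote→Q1. Q0=[P4] Q1=[P1,P2,P3] Q2=[]
t=6-8: P4@Q0 runs 2, rem=9, quantum used, demote→Q1. Q0=[] Q1=[P1,P2,P3,P4] Q2=[]
t=8-12: P1@Q1 runs 4, rem=1, quantum used, demote→Q2. Q0=[] Q1=[P2,P3,P4] Q2=[P1]
t=12-16: P2@Q1 runs 4, rem=4, quantum used, demote→Q2. Q0=[] Q1=[P3,P4] Q2=[P1,P2]
t=16-20: P3@Q1 runs 4, rem=6, quantum used, demote→Q2. Q0=[] Q1=[P4] Q2=[P1,P2,P3]
t=20-24: P4@Q1 runs 4, rem=5, quantum used, demote→Q2. Q0=[] Q1=[] Q2=[P1,P2,P3,P4]
t=24-25: P1@Q2 runs 1, rem=0, completes. Q0=[] Q1=[] Q2=[P2,P3,P4]
t=25-29: P2@Q2 runs 4, rem=0, completes. Q0=[] Q1=[] Q2=[P3,P4]
t=29-35: P3@Q2 runs 6, rem=0, completes. Q0=[] Q1=[] Q2=[P4]
t=35-40: P4@Q2 runs 5, rem=0, completes. Q0=[] Q1=[] Q2=[]

Answer: P1,P2,P3,P4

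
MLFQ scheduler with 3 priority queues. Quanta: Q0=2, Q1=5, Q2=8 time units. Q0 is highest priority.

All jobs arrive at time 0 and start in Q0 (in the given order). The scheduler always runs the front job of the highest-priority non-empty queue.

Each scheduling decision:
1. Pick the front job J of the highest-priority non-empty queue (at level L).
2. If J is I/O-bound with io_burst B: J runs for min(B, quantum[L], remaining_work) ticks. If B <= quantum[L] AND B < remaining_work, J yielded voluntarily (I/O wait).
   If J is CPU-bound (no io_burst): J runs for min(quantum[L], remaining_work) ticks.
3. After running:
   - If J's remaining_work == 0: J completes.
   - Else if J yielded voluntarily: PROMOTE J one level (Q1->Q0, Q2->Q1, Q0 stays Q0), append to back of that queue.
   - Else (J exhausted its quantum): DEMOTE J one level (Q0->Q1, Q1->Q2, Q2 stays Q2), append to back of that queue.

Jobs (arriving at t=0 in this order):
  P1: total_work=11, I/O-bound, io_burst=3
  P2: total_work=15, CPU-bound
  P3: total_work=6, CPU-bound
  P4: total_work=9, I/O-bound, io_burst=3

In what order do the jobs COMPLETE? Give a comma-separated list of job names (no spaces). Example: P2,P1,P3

t=0-2: P1@Q0 runs 2, rem=9, quantum used, demote→Q1. Q0=[P2,P3,P4] Q1=[P1] Q2=[]
t=2-4: P2@Q0 runs 2, rem=13, quantum used, demote→Q1. Q0=[P3,P4] Q1=[P1,P2] Q2=[]
t=4-6: P3@Q0 runs 2, rem=4, quantum used, demote→Q1. Q0=[P4] Q1=[P1,P2,P3] Q2=[]
t=6-8: P4@Q0 runs 2, rem=7, quantum used, demote→Q1. Q0=[] Q1=[P1,P2,P3,P4] Q2=[]
t=8-11: P1@Q1 runs 3, rem=6, I/O yield, promote→Q0. Q0=[P1] Q1=[P2,P3,P4] Q2=[]
t=11-13: P1@Q0 runs 2, rem=4, quantum used, demote→Q1. Q0=[] Q1=[P2,P3,P4,P1] Q2=[]
t=13-18: P2@Q1 runs 5, rem=8, quantum used, demote→Q2. Q0=[] Q1=[P3,P4,P1] Q2=[P2]
t=18-22: P3@Q1 runs 4, rem=0, completes. Q0=[] Q1=[P4,P1] Q2=[P2]
t=22-25: P4@Q1 runs 3, rem=4, I/O yield, promote→Q0. Q0=[P4] Q1=[P1] Q2=[P2]
t=25-27: P4@Q0 runs 2, rem=2, quantum used, demote→Q1. Q0=[] Q1=[P1,P4] Q2=[P2]
t=27-30: P1@Q1 runs 3, rem=1, I/O yield, promote→Q0. Q0=[P1] Q1=[P4] Q2=[P2]
t=30-31: P1@Q0 runs 1, rem=0, completes. Q0=[] Q1=[P4] Q2=[P2]
t=31-33: P4@Q1 runs 2, rem=0, completes. Q0=[] Q1=[] Q2=[P2]
t=33-41: P2@Q2 runs 8, rem=0, completes. Q0=[] Q1=[] Q2=[]

Answer: P3,P1,P4,P2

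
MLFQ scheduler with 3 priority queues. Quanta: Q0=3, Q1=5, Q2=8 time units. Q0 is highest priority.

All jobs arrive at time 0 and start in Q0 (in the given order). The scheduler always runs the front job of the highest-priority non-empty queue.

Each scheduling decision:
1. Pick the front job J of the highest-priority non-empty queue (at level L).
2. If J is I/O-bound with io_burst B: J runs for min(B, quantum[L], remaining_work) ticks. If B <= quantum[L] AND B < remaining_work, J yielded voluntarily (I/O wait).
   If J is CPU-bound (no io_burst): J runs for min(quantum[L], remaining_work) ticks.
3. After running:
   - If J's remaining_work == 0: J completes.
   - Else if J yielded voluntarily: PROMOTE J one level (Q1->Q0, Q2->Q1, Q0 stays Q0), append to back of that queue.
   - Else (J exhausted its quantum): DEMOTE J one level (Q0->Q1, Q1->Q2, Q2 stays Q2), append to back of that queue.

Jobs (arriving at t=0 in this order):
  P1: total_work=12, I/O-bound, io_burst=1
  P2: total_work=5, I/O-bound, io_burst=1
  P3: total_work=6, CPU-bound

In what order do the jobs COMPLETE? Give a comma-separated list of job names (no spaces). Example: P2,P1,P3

t=0-1: P1@Q0 runs 1, rem=11, I/O yield, promote→Q0. Q0=[P2,P3,P1] Q1=[] Q2=[]
t=1-2: P2@Q0 runs 1, rem=4, I/O yield, promote→Q0. Q0=[P3,P1,P2] Q1=[] Q2=[]
t=2-5: P3@Q0 runs 3, rem=3, quantum used, demote→Q1. Q0=[P1,P2] Q1=[P3] Q2=[]
t=5-6: P1@Q0 runs 1, rem=10, I/O yield, promote→Q0. Q0=[P2,P1] Q1=[P3] Q2=[]
t=6-7: P2@Q0 runs 1, rem=3, I/O yield, promote→Q0. Q0=[P1,P2] Q1=[P3] Q2=[]
t=7-8: P1@Q0 runs 1, rem=9, I/O yield, promote→Q0. Q0=[P2,P1] Q1=[P3] Q2=[]
t=8-9: P2@Q0 runs 1, rem=2, I/O yield, promote→Q0. Q0=[P1,P2] Q1=[P3] Q2=[]
t=9-10: P1@Q0 runs 1, rem=8, I/O yield, promote→Q0. Q0=[P2,P1] Q1=[P3] Q2=[]
t=10-11: P2@Q0 runs 1, rem=1, I/O yield, promote→Q0. Q0=[P1,P2] Q1=[P3] Q2=[]
t=11-12: P1@Q0 runs 1, rem=7, I/O yield, promote→Q0. Q0=[P2,P1] Q1=[P3] Q2=[]
t=12-13: P2@Q0 runs 1, rem=0, completes. Q0=[P1] Q1=[P3] Q2=[]
t=13-14: P1@Q0 runs 1, rem=6, I/O yield, promote→Q0. Q0=[P1] Q1=[P3] Q2=[]
t=14-15: P1@Q0 runs 1, rem=5, I/O yield, promote→Q0. Q0=[P1] Q1=[P3] Q2=[]
t=15-16: P1@Q0 runs 1, rem=4, I/O yield, promote→Q0. Q0=[P1] Q1=[P3] Q2=[]
t=16-17: P1@Q0 runs 1, rem=3, I/O yield, promote→Q0. Q0=[P1] Q1=[P3] Q2=[]
t=17-18: P1@Q0 runs 1, rem=2, I/O yield, promote→Q0. Q0=[P1] Q1=[P3] Q2=[]
t=18-19: P1@Q0 runs 1, rem=1, I/O yield, promote→Q0. Q0=[P1] Q1=[P3] Q2=[]
t=19-20: P1@Q0 runs 1, rem=0, completes. Q0=[] Q1=[P3] Q2=[]
t=20-23: P3@Q1 runs 3, rem=0, completes. Q0=[] Q1=[] Q2=[]

Answer: P2,P1,P3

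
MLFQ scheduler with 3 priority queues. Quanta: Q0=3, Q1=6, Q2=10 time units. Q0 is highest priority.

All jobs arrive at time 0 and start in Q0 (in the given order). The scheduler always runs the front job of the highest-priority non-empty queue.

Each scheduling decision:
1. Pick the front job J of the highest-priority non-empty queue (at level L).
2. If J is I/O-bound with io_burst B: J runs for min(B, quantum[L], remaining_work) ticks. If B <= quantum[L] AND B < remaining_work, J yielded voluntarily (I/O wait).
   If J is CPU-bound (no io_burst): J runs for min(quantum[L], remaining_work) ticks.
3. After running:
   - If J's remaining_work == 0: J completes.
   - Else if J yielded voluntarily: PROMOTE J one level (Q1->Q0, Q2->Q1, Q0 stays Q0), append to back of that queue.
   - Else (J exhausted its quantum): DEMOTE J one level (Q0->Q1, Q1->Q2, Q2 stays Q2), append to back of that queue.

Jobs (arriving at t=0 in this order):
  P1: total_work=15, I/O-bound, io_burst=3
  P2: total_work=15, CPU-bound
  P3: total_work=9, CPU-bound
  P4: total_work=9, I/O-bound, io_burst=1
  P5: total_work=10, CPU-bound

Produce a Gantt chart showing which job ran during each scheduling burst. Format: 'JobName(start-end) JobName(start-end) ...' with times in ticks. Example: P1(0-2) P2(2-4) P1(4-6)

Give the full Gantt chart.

t=0-3: P1@Q0 runs 3, rem=12, I/O yield, promote→Q0. Q0=[P2,P3,P4,P5,P1] Q1=[] Q2=[]
t=3-6: P2@Q0 runs 3, rem=12, quantum used, demote→Q1. Q0=[P3,P4,P5,P1] Q1=[P2] Q2=[]
t=6-9: P3@Q0 runs 3, rem=6, quantum used, demote→Q1. Q0=[P4,P5,P1] Q1=[P2,P3] Q2=[]
t=9-10: P4@Q0 runs 1, rem=8, I/O yield, promote→Q0. Q0=[P5,P1,P4] Q1=[P2,P3] Q2=[]
t=10-13: P5@Q0 runs 3, rem=7, quantum used, demote→Q1. Q0=[P1,P4] Q1=[P2,P3,P5] Q2=[]
t=13-16: P1@Q0 runs 3, rem=9, I/O yield, promote→Q0. Q0=[P4,P1] Q1=[P2,P3,P5] Q2=[]
t=16-17: P4@Q0 runs 1, rem=7, I/O yield, promote→Q0. Q0=[P1,P4] Q1=[P2,P3,P5] Q2=[]
t=17-20: P1@Q0 runs 3, rem=6, I/O yield, promote→Q0. Q0=[P4,P1] Q1=[P2,P3,P5] Q2=[]
t=20-21: P4@Q0 runs 1, rem=6, I/O yield, promote→Q0. Q0=[P1,P4] Q1=[P2,P3,P5] Q2=[]
t=21-24: P1@Q0 runs 3, rem=3, I/O yield, promote→Q0. Q0=[P4,P1] Q1=[P2,P3,P5] Q2=[]
t=24-25: P4@Q0 runs 1, rem=5, I/O yield, promote→Q0. Q0=[P1,P4] Q1=[P2,P3,P5] Q2=[]
t=25-28: P1@Q0 runs 3, rem=0, completes. Q0=[P4] Q1=[P2,P3,P5] Q2=[]
t=28-29: P4@Q0 runs 1, rem=4, I/O yield, promote→Q0. Q0=[P4] Q1=[P2,P3,P5] Q2=[]
t=29-30: P4@Q0 runs 1, rem=3, I/O yield, promote→Q0. Q0=[P4] Q1=[P2,P3,P5] Q2=[]
t=30-31: P4@Q0 runs 1, rem=2, I/O yield, promote→Q0. Q0=[P4] Q1=[P2,P3,P5] Q2=[]
t=31-32: P4@Q0 runs 1, rem=1, I/O yield, promote→Q0. Q0=[P4] Q1=[P2,P3,P5] Q2=[]
t=32-33: P4@Q0 runs 1, rem=0, completes. Q0=[] Q1=[P2,P3,P5] Q2=[]
t=33-39: P2@Q1 runs 6, rem=6, quantum used, demote→Q2. Q0=[] Q1=[P3,P5] Q2=[P2]
t=39-45: P3@Q1 runs 6, rem=0, completes. Q0=[] Q1=[P5] Q2=[P2]
t=45-51: P5@Q1 runs 6, rem=1, quantum used, demote→Q2. Q0=[] Q1=[] Q2=[P2,P5]
t=51-57: P2@Q2 runs 6, rem=0, completes. Q0=[] Q1=[] Q2=[P5]
t=57-58: P5@Q2 runs 1, rem=0, completes. Q0=[] Q1=[] Q2=[]

Answer: P1(0-3) P2(3-6) P3(6-9) P4(9-10) P5(10-13) P1(13-16) P4(16-17) P1(17-20) P4(20-21) P1(21-24) P4(24-25) P1(25-28) P4(28-29) P4(29-30) P4(30-31) P4(31-32) P4(32-33) P2(33-39) P3(39-45) P5(45-51) P2(51-57) P5(57-58)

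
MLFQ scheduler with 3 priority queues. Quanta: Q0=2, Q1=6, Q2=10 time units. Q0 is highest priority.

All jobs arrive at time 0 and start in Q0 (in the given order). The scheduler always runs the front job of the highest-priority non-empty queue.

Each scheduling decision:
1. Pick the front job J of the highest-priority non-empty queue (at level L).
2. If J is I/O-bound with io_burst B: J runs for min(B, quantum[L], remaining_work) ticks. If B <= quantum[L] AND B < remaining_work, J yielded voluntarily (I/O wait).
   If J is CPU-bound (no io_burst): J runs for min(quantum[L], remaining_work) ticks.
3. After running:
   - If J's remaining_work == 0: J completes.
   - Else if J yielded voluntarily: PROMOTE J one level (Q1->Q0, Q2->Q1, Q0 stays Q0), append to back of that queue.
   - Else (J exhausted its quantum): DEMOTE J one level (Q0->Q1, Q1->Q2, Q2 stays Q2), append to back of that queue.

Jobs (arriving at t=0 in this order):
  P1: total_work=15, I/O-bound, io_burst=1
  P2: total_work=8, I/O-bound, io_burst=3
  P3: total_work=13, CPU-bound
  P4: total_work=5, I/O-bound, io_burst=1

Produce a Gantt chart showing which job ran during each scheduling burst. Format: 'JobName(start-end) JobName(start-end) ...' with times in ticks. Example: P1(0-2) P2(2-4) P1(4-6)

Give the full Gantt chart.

t=0-1: P1@Q0 runs 1, rem=14, I/O yield, promote→Q0. Q0=[P2,P3,P4,P1] Q1=[] Q2=[]
t=1-3: P2@Q0 runs 2, rem=6, quantum used, demote→Q1. Q0=[P3,P4,P1] Q1=[P2] Q2=[]
t=3-5: P3@Q0 runs 2, rem=11, quantum used, demote→Q1. Q0=[P4,P1] Q1=[P2,P3] Q2=[]
t=5-6: P4@Q0 runs 1, rem=4, I/O yield, promote→Q0. Q0=[P1,P4] Q1=[P2,P3] Q2=[]
t=6-7: P1@Q0 runs 1, rem=13, I/O yield, promote→Q0. Q0=[P4,P1] Q1=[P2,P3] Q2=[]
t=7-8: P4@Q0 runs 1, rem=3, I/O yield, promote→Q0. Q0=[P1,P4] Q1=[P2,P3] Q2=[]
t=8-9: P1@Q0 runs 1, rem=12, I/O yield, promote→Q0. Q0=[P4,P1] Q1=[P2,P3] Q2=[]
t=9-10: P4@Q0 runs 1, rem=2, I/O yield, promote→Q0. Q0=[P1,P4] Q1=[P2,P3] Q2=[]
t=10-11: P1@Q0 runs 1, rem=11, I/O yield, promote→Q0. Q0=[P4,P1] Q1=[P2,P3] Q2=[]
t=11-12: P4@Q0 runs 1, rem=1, I/O yield, promote→Q0. Q0=[P1,P4] Q1=[P2,P3] Q2=[]
t=12-13: P1@Q0 runs 1, rem=10, I/O yield, promote→Q0. Q0=[P4,P1] Q1=[P2,P3] Q2=[]
t=13-14: P4@Q0 runs 1, rem=0, completes. Q0=[P1] Q1=[P2,P3] Q2=[]
t=14-15: P1@Q0 runs 1, rem=9, I/O yield, promote→Q0. Q0=[P1] Q1=[P2,P3] Q2=[]
t=15-16: P1@Q0 runs 1, rem=8, I/O yield, promote→Q0. Q0=[P1] Q1=[P2,P3] Q2=[]
t=16-17: P1@Q0 runs 1, rem=7, I/O yield, promote→Q0. Q0=[P1] Q1=[P2,P3] Q2=[]
t=17-18: P1@Q0 runs 1, rem=6, I/O yield, promote→Q0. Q0=[P1] Q1=[P2,P3] Q2=[]
t=18-19: P1@Q0 runs 1, rem=5, I/O yield, promote→Q0. Q0=[P1] Q1=[P2,P3] Q2=[]
t=19-20: P1@Q0 runs 1, rem=4, I/O yield, promote→Q0. Q0=[P1] Q1=[P2,P3] Q2=[]
t=20-21: P1@Q0 runs 1, rem=3, I/O yield, promote→Q0. Q0=[P1] Q1=[P2,P3] Q2=[]
t=21-22: P1@Q0 runs 1, rem=2, I/O yield, promote→Q0. Q0=[P1] Q1=[P2,P3] Q2=[]
t=22-23: P1@Q0 runs 1, rem=1, I/O yield, promote→Q0. Q0=[P1] Q1=[P2,P3] Q2=[]
t=23-24: P1@Q0 runs 1, rem=0, completes. Q0=[] Q1=[P2,P3] Q2=[]
t=24-27: P2@Q1 runs 3, rem=3, I/O yield, promote→Q0. Q0=[P2] Q1=[P3] Q2=[]
t=27-29: P2@Q0 runs 2, rem=1, quantum used, demote→Q1. Q0=[] Q1=[P3,P2] Q2=[]
t=29-35: P3@Q1 runs 6, rem=5, quantum used, demote→Q2. Q0=[] Q1=[P2] Q2=[P3]
t=35-36: P2@Q1 runs 1, rem=0, completes. Q0=[] Q1=[] Q2=[P3]
t=36-41: P3@Q2 runs 5, rem=0, completes. Q0=[] Q1=[] Q2=[]

Answer: P1(0-1) P2(1-3) P3(3-5) P4(5-6) P1(6-7) P4(7-8) P1(8-9) P4(9-10) P1(10-11) P4(11-12) P1(12-13) P4(13-14) P1(14-15) P1(15-16) P1(16-17) P1(17-18) P1(18-19) P1(19-20) P1(20-21) P1(21-22) P1(22-23) P1(23-24) P2(24-27) P2(27-29) P3(29-35) P2(35-36) P3(36-41)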